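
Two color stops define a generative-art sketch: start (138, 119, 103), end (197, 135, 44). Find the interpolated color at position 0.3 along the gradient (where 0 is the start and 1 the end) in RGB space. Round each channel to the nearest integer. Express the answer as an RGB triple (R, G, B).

R = 138 + 0.3 × (197 − 138) = 138 + 0.3 × 59 = 155.7 → 156
G = 119 + 0.3 × (135 − 119) = 119 + 0.3 × 16 = 123.8 → 124
B = 103 + 0.3 × (44 − 103) = 103 + 0.3 × -59 = 85.3 → 85

(156, 124, 85)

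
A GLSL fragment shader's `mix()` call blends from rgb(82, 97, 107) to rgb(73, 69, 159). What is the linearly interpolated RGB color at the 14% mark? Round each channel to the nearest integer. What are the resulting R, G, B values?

(81, 93, 114)

14% corresponds to t = 0.14.
R = 82 + 0.14 × (73 − 82) = 82 + 0.14 × -9 = 80.74 → 81
G = 97 + 0.14 × (69 − 97) = 97 + 0.14 × -28 = 93.08 → 93
B = 107 + 0.14 × (159 − 107) = 107 + 0.14 × 52 = 114.28 → 114
So the blended color is (81, 93, 114), about #515d72.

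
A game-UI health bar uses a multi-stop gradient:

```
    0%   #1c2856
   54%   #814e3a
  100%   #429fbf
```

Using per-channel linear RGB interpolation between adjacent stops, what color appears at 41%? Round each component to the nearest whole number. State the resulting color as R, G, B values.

(105, 69, 65)

41% lies between the 0% and 54% stops, so the local fraction is t = (41 − 0)/(54 − 0) = 41/54 ≈ 0.7593.
#1c2856 → (28, 40, 86); #814e3a → (129, 78, 58).
R = 28 + 0.7593 × (129 − 28) = 104.689 → 105
G = 40 + 0.7593 × (78 − 40) = 68.853 → 69
B = 86 + 0.7593 × (58 − 86) = 64.74 → 65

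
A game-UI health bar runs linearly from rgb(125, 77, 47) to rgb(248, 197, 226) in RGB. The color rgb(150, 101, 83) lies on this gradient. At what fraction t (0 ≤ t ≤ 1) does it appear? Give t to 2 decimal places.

Invert the lerp on the B channel (largest span, 179): t = (83 − 47) / (226 − 47) = 36/179 = 0.20112.
Check on R: (150 − 125)/(248 − 125) = 0.2033 ✓

0.20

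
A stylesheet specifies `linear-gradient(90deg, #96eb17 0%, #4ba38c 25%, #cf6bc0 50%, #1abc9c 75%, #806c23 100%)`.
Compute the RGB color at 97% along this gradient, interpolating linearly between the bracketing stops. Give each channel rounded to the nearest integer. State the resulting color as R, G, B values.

(116, 118, 50)

97% lies between the 75% and 100% stops, so the local fraction is t = (97 − 75)/(100 − 75) = 22/25 ≈ 0.88.
#1abc9c → (26, 188, 156); #806c23 → (128, 108, 35).
R = 26 + 0.88 × (128 − 26) = 115.76 → 116
G = 188 + 0.88 × (108 − 188) = 117.6 → 118
B = 156 + 0.88 × (35 − 156) = 49.52 → 50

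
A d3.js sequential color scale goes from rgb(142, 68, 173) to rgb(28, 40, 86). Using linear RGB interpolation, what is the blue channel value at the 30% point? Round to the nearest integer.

B = 173 + 0.3 × (86 − 173) = 146.9 → 147

147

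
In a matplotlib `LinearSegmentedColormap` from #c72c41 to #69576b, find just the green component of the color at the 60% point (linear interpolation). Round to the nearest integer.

G₁ = 44 (from #c72c41), G₂ = 87 (from #69576b).
G = 44 + 0.6 × (87 − 44) = 69.8 → 70

70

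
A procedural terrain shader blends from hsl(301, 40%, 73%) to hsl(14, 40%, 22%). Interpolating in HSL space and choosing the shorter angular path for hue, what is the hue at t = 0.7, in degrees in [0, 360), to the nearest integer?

Hue: 14 − 301 = -287°, but |-287| > 180 so the shorter arc goes the other way: Δh = -287 + 360 = 73°.
H = 301 + 0.7 × (73) = 352.1 → 352°

352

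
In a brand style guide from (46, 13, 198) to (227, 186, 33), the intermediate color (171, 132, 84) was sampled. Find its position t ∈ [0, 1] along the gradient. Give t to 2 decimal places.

0.69

Invert the lerp on the R channel (largest span, 181): t = (171 − 46) / (227 − 46) = 125/181 = 0.69061.
Check on G: (132 − 13)/(186 − 13) = 0.6879 ✓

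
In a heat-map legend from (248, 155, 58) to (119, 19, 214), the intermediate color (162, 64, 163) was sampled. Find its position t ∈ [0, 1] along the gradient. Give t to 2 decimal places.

Invert the lerp on the B channel (largest span, 156): t = (163 − 58) / (214 − 58) = 105/156 = 0.67308.
Check on R: (162 − 248)/(119 − 248) = 0.6667 ✓

0.67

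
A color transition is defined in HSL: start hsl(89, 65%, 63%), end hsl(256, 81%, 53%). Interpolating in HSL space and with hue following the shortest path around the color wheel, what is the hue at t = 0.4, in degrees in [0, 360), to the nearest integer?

156

Hue arc: Δh = 256 − 89 = 167° (|Δh| ≤ 180, already the shorter path).
H = 89 + 0.4 × (167) = 155.8 → 156°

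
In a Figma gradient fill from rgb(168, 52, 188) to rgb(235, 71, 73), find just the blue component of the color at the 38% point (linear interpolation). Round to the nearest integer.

B = 188 + 0.38 × (73 − 188) = 144.3 → 144

144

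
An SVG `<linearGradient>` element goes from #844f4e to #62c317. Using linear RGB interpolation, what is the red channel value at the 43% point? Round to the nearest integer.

117

R₁ = 132 (from #844f4e), R₂ = 98 (from #62c317).
R = 132 + 0.43 × (98 − 132) = 117.38 → 117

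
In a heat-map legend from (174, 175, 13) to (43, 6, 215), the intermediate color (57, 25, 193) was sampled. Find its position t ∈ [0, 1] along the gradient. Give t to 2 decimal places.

0.89

Invert the lerp on the B channel (largest span, 202): t = (193 − 13) / (215 − 13) = 180/202 = 0.89109.
Check on R: (57 − 174)/(43 − 174) = 0.8931 ✓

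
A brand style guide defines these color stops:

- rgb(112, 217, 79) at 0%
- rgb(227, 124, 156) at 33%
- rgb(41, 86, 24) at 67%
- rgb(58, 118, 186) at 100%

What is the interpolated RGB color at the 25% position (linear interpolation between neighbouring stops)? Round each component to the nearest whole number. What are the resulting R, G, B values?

(199, 147, 137)

25% lies between the 0% and 33% stops, so the local fraction is t = (25 − 0)/(33 − 0) = 25/33 ≈ 0.7576.
R = 112 + 0.7576 × (227 − 112) = 199.124 → 199
G = 217 + 0.7576 × (124 − 217) = 146.543 → 147
B = 79 + 0.7576 × (156 − 79) = 137.335 → 137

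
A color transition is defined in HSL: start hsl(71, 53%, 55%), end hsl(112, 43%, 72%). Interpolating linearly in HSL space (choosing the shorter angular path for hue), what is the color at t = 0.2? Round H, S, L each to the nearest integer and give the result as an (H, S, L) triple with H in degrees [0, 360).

(79, 51, 58)

Hue arc: Δh = 112 − 71 = 41° (|Δh| ≤ 180, already the shorter path).
H = 71 + 0.2 × (41) = 79.2 → 79°
S = 53 + 0.2 × (43 − 53) = 51 → 51%
L = 55 + 0.2 × (72 − 55) = 58.4 → 58%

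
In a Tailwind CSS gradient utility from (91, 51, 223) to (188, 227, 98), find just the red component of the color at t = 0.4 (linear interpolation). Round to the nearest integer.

130

R = 91 + 0.4 × (188 − 91) = 129.8 → 130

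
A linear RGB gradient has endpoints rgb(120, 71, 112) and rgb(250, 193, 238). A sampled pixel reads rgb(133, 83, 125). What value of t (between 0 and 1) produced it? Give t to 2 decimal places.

0.10

Invert the lerp on the R channel (largest span, 130): t = (133 − 120) / (250 − 120) = 13/130 = 0.1.
Check on G: (83 − 71)/(193 − 71) = 0.09836 ✓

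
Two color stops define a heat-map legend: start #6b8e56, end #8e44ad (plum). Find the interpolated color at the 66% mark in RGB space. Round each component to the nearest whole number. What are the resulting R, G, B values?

#6b8e56 → (107, 142, 86); #8e44ad → (142, 68, 173).
66% corresponds to t = 0.66.
R = 107 + 0.66 × (142 − 107) = 107 + 0.66 × 35 = 130.1 → 130
G = 142 + 0.66 × (68 − 142) = 142 + 0.66 × -74 = 93.16 → 93
B = 86 + 0.66 × (173 − 86) = 86 + 0.66 × 87 = 143.42 → 143

(130, 93, 143)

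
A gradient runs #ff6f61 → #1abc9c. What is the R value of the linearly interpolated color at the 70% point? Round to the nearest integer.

95

R₁ = 255 (from #ff6f61), R₂ = 26 (from #1abc9c).
R = 255 + 0.7 × (26 − 255) = 94.7 → 95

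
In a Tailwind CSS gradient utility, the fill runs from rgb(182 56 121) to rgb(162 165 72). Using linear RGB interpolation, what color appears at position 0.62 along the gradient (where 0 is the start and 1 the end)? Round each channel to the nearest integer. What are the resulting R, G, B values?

R = 182 + 0.62 × (162 − 182) = 182 + 0.62 × -20 = 169.6 → 170
G = 56 + 0.62 × (165 − 56) = 56 + 0.62 × 109 = 123.58 → 124
B = 121 + 0.62 × (72 − 121) = 121 + 0.62 × -49 = 90.62 → 91

(170, 124, 91)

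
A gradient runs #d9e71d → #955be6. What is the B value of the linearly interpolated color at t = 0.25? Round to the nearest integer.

B₁ = 29 (from #d9e71d), B₂ = 230 (from #955be6).
B = 29 + 0.25 × (230 − 29) = 79.25 → 79

79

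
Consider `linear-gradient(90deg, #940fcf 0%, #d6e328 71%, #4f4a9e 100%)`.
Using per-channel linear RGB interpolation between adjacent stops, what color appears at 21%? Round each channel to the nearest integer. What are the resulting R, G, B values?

21% lies between the 0% and 71% stops, so the local fraction is t = (21 − 0)/(71 − 0) = 21/71 ≈ 0.2958.
#940fcf → (148, 15, 207); #d6e328 → (214, 227, 40).
R = 148 + 0.2958 × (214 − 148) = 167.523 → 168
G = 15 + 0.2958 × (227 − 15) = 77.71 → 78
B = 207 + 0.2958 × (40 − 207) = 157.601 → 158

(168, 78, 158)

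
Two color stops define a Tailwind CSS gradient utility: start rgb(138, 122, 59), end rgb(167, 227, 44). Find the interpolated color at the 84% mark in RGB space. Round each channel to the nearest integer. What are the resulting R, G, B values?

(162, 210, 46)

84% corresponds to t = 0.84.
R = 138 + 0.84 × (167 − 138) = 138 + 0.84 × 29 = 162.36 → 162
G = 122 + 0.84 × (227 − 122) = 122 + 0.84 × 105 = 210.2 → 210
B = 59 + 0.84 × (44 − 59) = 59 + 0.84 × -15 = 46.4 → 46
So the blended color is (162, 210, 46), about #a2d22e.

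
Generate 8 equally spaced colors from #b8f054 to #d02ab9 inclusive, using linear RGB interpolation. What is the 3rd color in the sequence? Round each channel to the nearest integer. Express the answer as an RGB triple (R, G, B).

(191, 183, 113)

With 8 swatches and endpoints inclusive, swatch 3 sits at t = (3 − 1)/(8 − 1) = 2/7 ≈ 0.2857.
#b8f054 → (184, 240, 84); #d02ab9 → (208, 42, 185).
R = 184 + 0.2857 × (208 − 184) = 190.857 → 191
G = 240 + 0.2857 × (42 − 240) = 183.431 → 183
B = 84 + 0.2857 × (185 − 84) = 112.856 → 113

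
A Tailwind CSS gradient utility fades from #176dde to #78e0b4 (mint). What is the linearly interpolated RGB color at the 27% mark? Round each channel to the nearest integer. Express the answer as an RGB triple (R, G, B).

(49, 140, 211)

#176dde → (23, 109, 222); #78e0b4 → (120, 224, 180).
27% corresponds to t = 0.27.
R = 23 + 0.27 × (120 − 23) = 23 + 0.27 × 97 = 49.19 → 49
G = 109 + 0.27 × (224 − 109) = 109 + 0.27 × 115 = 140.05 → 140
B = 222 + 0.27 × (180 − 222) = 222 + 0.27 × -42 = 210.66 → 211
So the blended color is (49, 140, 211), about #318cd3.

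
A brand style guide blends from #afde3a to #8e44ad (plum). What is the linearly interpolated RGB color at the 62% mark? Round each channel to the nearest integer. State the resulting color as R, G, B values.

#afde3a → (175, 222, 58); #8e44ad → (142, 68, 173).
62% corresponds to t = 0.62.
R = 175 + 0.62 × (142 − 175) = 175 + 0.62 × -33 = 154.54 → 155
G = 222 + 0.62 × (68 − 222) = 222 + 0.62 × -154 = 126.52 → 127
B = 58 + 0.62 × (173 − 58) = 58 + 0.62 × 115 = 129.3 → 129

(155, 127, 129)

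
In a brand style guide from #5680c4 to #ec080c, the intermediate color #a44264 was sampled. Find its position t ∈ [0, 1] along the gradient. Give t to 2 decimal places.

0.52

Invert the lerp on the B channel (largest span, 184): t = (100 − 196) / (12 − 196) = -96/-184 = 0.52174.
Check on R: (164 − 86)/(236 − 86) = 0.52 ✓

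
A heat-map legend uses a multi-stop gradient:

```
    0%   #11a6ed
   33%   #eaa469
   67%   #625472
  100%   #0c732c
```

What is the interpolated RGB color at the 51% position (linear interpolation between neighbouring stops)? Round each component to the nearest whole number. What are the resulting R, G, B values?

(162, 122, 110)

51% lies between the 33% and 67% stops, so the local fraction is t = (51 − 33)/(67 − 33) = 18/34 ≈ 0.5294.
#eaa469 → (234, 164, 105); #625472 → (98, 84, 114).
R = 234 + 0.5294 × (98 − 234) = 162.002 → 162
G = 164 + 0.5294 × (84 − 164) = 121.648 → 122
B = 105 + 0.5294 × (114 − 105) = 109.765 → 110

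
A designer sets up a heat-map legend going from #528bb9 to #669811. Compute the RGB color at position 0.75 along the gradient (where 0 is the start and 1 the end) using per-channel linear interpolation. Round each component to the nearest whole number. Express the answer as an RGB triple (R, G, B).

(97, 149, 59)

#528bb9 → (82, 139, 185); #669811 → (102, 152, 17).
R = 82 + 0.75 × (102 − 82) = 82 + 0.75 × 20 = 97 → 97
G = 139 + 0.75 × (152 − 139) = 139 + 0.75 × 13 = 148.75 → 149
B = 185 + 0.75 × (17 − 185) = 185 + 0.75 × -168 = 59 → 59
So the blended color is (97, 149, 59), about #61953b.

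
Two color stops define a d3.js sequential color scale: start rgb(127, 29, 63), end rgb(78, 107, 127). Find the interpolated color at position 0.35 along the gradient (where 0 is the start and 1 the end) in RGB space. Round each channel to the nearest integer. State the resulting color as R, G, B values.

R = 127 + 0.35 × (78 − 127) = 127 + 0.35 × -49 = 109.85 → 110
G = 29 + 0.35 × (107 − 29) = 29 + 0.35 × 78 = 56.3 → 56
B = 63 + 0.35 × (127 − 63) = 63 + 0.35 × 64 = 85.4 → 85
So the blended color is (110, 56, 85), about #6e3855.

(110, 56, 85)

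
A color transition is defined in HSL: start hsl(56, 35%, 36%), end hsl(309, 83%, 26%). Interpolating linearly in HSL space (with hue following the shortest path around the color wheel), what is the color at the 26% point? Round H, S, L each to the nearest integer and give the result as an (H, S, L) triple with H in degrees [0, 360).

(28, 47, 33)

Hue: 309 − 56 = 253°, but |253| > 180 so the shorter arc goes the other way: Δh = 253 − 360 = -107°.
H = 56 + 0.26 × (-107) = 28.18 → 28°
S = 35 + 0.26 × (83 − 35) = 47.48 → 47%
L = 36 + 0.26 × (26 − 36) = 33.4 → 33%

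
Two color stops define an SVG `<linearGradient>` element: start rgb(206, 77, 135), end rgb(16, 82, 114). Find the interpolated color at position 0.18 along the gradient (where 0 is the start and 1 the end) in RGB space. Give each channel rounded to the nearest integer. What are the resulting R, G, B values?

R = 206 + 0.18 × (16 − 206) = 206 + 0.18 × -190 = 171.8 → 172
G = 77 + 0.18 × (82 − 77) = 77 + 0.18 × 5 = 77.9 → 78
B = 135 + 0.18 × (114 − 135) = 135 + 0.18 × -21 = 131.22 → 131

(172, 78, 131)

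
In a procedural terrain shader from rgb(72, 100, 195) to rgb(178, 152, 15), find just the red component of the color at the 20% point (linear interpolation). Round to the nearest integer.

93

R = 72 + 0.2 × (178 − 72) = 93.2 → 93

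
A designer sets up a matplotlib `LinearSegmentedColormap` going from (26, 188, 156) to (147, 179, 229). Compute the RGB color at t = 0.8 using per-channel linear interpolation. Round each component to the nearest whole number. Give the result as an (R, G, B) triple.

R = 26 + 0.8 × (147 − 26) = 26 + 0.8 × 121 = 122.8 → 123
G = 188 + 0.8 × (179 − 188) = 188 + 0.8 × -9 = 180.8 → 181
B = 156 + 0.8 × (229 − 156) = 156 + 0.8 × 73 = 214.4 → 214
So the blended color is (123, 181, 214), about #7bb5d6.

(123, 181, 214)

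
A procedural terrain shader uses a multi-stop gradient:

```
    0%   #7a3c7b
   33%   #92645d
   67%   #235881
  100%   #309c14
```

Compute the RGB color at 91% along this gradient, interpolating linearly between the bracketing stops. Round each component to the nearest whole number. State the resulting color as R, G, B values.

(44, 137, 50)

91% lies between the 67% and 100% stops, so the local fraction is t = (91 − 67)/(100 − 67) = 24/33 ≈ 0.7273.
#235881 → (35, 88, 129); #309c14 → (48, 156, 20).
R = 35 + 0.7273 × (48 − 35) = 44.455 → 44
G = 88 + 0.7273 × (156 − 88) = 137.456 → 137
B = 129 + 0.7273 × (20 − 129) = 49.724 → 50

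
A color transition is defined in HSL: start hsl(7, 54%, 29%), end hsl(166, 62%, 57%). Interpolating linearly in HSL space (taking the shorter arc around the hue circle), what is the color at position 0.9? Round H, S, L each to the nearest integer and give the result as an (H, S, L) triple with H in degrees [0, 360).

Hue arc: Δh = 166 − 7 = 159° (|Δh| ≤ 180, already the shorter path).
H = 7 + 0.9 × (159) = 150.1 → 150°
S = 54 + 0.9 × (62 − 54) = 61.2 → 61%
L = 29 + 0.9 × (57 − 29) = 54.2 → 54%

(150, 61, 54)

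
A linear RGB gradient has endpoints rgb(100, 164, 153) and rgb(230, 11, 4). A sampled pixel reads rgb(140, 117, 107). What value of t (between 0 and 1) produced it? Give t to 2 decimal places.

Invert the lerp on the G channel (largest span, 153): t = (117 − 164) / (11 − 164) = -47/-153 = 0.30719.
Check on R: (140 − 100)/(230 − 100) = 0.3077 ✓

0.31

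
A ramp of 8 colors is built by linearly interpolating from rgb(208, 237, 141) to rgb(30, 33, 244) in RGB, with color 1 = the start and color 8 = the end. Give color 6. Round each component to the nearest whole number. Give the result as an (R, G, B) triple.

(81, 91, 215)

With 8 swatches and endpoints inclusive, swatch 6 sits at t = (6 − 1)/(8 − 1) = 5/7 ≈ 0.7143.
R = 208 + 0.7143 × (30 − 208) = 80.855 → 81
G = 237 + 0.7143 × (33 − 237) = 91.283 → 91
B = 141 + 0.7143 × (244 − 141) = 214.573 → 215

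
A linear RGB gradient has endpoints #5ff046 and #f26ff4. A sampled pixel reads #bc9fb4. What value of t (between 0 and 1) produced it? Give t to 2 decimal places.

Invert the lerp on the B channel (largest span, 174): t = (180 − 70) / (244 − 70) = 110/174 = 0.63218.
Check on R: (188 − 95)/(242 − 95) = 0.6327 ✓

0.63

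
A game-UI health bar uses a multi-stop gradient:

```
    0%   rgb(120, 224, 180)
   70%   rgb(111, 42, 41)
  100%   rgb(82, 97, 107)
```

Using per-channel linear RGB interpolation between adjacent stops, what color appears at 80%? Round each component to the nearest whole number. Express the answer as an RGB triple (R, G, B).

80% lies between the 70% and 100% stops, so the local fraction is t = (80 − 70)/(100 − 70) = 10/30 ≈ 0.3333.
R = 111 + 0.3333 × (82 − 111) = 101.334 → 101
G = 42 + 0.3333 × (97 − 42) = 60.331 → 60
B = 41 + 0.3333 × (107 − 41) = 62.998 → 63

(101, 60, 63)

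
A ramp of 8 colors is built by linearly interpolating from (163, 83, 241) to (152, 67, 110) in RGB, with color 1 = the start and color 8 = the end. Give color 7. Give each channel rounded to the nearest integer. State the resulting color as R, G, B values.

(154, 69, 129)

With 8 swatches and endpoints inclusive, swatch 7 sits at t = (7 − 1)/(8 − 1) = 6/7 ≈ 0.8571.
R = 163 + 0.8571 × (152 − 163) = 153.572 → 154
G = 83 + 0.8571 × (67 − 83) = 69.286 → 69
B = 241 + 0.8571 × (110 − 241) = 128.72 → 129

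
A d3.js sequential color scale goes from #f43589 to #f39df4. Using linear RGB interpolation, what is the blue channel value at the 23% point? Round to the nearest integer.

162

B₁ = 137 (from #f43589), B₂ = 244 (from #f39df4).
B = 137 + 0.23 × (244 − 137) = 161.61 → 162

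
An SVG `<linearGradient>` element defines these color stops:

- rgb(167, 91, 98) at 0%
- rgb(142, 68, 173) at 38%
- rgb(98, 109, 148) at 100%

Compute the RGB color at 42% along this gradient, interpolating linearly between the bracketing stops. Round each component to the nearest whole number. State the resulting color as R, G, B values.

42% lies between the 38% and 100% stops, so the local fraction is t = (42 − 38)/(100 − 38) = 4/62 ≈ 0.0645.
R = 142 + 0.0645 × (98 − 142) = 139.162 → 139
G = 68 + 0.0645 × (109 − 68) = 70.644 → 71
B = 173 + 0.0645 × (148 − 173) = 171.387 → 171

(139, 71, 171)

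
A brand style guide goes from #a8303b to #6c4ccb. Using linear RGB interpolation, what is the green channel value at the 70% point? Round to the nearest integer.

G₁ = 48 (from #a8303b), G₂ = 76 (from #6c4ccb).
G = 48 + 0.7 × (76 − 48) = 67.6 → 68

68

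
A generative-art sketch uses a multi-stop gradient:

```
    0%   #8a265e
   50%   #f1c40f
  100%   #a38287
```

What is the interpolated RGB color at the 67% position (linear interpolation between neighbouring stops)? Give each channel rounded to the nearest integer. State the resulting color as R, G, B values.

(214, 174, 56)

67% lies between the 50% and 100% stops, so the local fraction is t = (67 − 50)/(100 − 50) = 17/50 ≈ 0.34.
#f1c40f → (241, 196, 15); #a38287 → (163, 130, 135).
R = 241 + 0.34 × (163 − 241) = 214.48 → 214
G = 196 + 0.34 × (130 − 196) = 173.56 → 174
B = 15 + 0.34 × (135 − 15) = 55.8 → 56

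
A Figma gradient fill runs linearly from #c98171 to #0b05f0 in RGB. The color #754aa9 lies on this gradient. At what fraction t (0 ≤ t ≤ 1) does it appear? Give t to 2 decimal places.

0.44

Invert the lerp on the R channel (largest span, 190): t = (117 − 201) / (11 − 201) = -84/-190 = 0.44211.
Check on G: (74 − 129)/(5 − 129) = 0.4435 ✓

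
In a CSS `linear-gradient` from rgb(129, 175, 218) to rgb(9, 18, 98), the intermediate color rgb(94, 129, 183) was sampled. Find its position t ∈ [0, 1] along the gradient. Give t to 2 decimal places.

0.29

Invert the lerp on the G channel (largest span, 157): t = (129 − 175) / (18 − 175) = -46/-157 = 0.29299.
Check on R: (94 − 129)/(9 − 129) = 0.2917 ✓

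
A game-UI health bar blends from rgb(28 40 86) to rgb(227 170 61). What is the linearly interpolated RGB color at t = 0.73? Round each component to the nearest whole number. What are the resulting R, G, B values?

R = 28 + 0.73 × (227 − 28) = 28 + 0.73 × 199 = 173.27 → 173
G = 40 + 0.73 × (170 − 40) = 40 + 0.73 × 130 = 134.9 → 135
B = 86 + 0.73 × (61 − 86) = 86 + 0.73 × -25 = 67.75 → 68
So the blended color is (173, 135, 68), about #ad8744.

(173, 135, 68)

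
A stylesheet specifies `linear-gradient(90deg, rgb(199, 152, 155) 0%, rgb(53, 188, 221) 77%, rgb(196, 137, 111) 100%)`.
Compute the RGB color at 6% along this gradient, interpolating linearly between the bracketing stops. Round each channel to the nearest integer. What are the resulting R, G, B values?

(188, 155, 160)

6% lies between the 0% and 77% stops, so the local fraction is t = (6 − 0)/(77 − 0) = 6/77 ≈ 0.0779.
R = 199 + 0.0779 × (53 − 199) = 187.627 → 188
G = 152 + 0.0779 × (188 − 152) = 154.804 → 155
B = 155 + 0.0779 × (221 − 155) = 160.141 → 160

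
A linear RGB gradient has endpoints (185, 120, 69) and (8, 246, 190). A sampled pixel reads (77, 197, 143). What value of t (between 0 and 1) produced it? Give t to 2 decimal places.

0.61

Invert the lerp on the R channel (largest span, 177): t = (77 − 185) / (8 − 185) = -108/-177 = 0.61017.
Check on G: (197 − 120)/(246 − 120) = 0.6111 ✓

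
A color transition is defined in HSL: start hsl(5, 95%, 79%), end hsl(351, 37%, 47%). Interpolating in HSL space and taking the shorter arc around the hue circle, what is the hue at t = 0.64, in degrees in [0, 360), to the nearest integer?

356

Hue: 351 − 5 = 346°, but |346| > 180 so the shorter arc goes the other way: Δh = 346 − 360 = -14°.
H = 5 + 0.64 × (-14) = -3.96 → -4 → -4 mod 360 = 356°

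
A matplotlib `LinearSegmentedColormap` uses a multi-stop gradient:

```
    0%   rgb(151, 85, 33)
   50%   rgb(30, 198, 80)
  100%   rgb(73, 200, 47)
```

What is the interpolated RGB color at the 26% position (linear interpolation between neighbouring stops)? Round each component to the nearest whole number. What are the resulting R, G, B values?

(88, 144, 57)

26% lies between the 0% and 50% stops, so the local fraction is t = (26 − 0)/(50 − 0) = 26/50 ≈ 0.52.
R = 151 + 0.52 × (30 − 151) = 88.08 → 88
G = 85 + 0.52 × (198 − 85) = 143.76 → 144
B = 33 + 0.52 × (80 − 33) = 57.44 → 57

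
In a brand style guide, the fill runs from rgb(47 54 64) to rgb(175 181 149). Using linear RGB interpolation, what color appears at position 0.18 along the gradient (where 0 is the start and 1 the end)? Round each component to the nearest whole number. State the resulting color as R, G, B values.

R = 47 + 0.18 × (175 − 47) = 47 + 0.18 × 128 = 70.04 → 70
G = 54 + 0.18 × (181 − 54) = 54 + 0.18 × 127 = 76.86 → 77
B = 64 + 0.18 × (149 − 64) = 64 + 0.18 × 85 = 79.3 → 79

(70, 77, 79)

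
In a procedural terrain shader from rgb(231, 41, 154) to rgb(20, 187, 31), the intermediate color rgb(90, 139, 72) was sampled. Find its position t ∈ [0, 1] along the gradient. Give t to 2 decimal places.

Invert the lerp on the R channel (largest span, 211): t = (90 − 231) / (20 − 231) = -141/-211 = 0.66825.
Check on G: (139 − 41)/(187 − 41) = 0.6712 ✓

0.67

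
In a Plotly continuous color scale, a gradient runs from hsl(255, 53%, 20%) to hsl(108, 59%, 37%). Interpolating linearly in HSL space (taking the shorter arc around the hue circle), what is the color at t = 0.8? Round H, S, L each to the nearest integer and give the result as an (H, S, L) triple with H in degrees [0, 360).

(137, 58, 34)

Hue arc: Δh = 108 − 255 = -147° (|Δh| ≤ 180, already the shorter path).
H = 255 + 0.8 × (-147) = 137.4 → 137°
S = 53 + 0.8 × (59 − 53) = 57.8 → 58%
L = 20 + 0.8 × (37 − 20) = 33.6 → 34%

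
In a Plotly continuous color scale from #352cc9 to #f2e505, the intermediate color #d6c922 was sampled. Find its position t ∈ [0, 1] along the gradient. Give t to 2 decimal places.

Invert the lerp on the B channel (largest span, 196): t = (34 − 201) / (5 − 201) = -167/-196 = 0.85204.
Check on R: (214 − 53)/(242 − 53) = 0.8519 ✓

0.85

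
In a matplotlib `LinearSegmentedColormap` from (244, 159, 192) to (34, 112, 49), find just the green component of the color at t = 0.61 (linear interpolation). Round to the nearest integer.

130

G = 159 + 0.61 × (112 − 159) = 130.33 → 130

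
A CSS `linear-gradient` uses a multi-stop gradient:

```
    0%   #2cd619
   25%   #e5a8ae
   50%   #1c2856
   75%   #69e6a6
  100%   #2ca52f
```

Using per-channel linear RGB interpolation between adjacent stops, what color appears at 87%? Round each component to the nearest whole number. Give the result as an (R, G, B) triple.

87% lies between the 75% and 100% stops, so the local fraction is t = (87 − 75)/(100 − 75) = 12/25 ≈ 0.48.
#69e6a6 → (105, 230, 166); #2ca52f → (44, 165, 47).
R = 105 + 0.48 × (44 − 105) = 75.72 → 76
G = 230 + 0.48 × (165 − 230) = 198.8 → 199
B = 166 + 0.48 × (47 − 166) = 108.88 → 109

(76, 199, 109)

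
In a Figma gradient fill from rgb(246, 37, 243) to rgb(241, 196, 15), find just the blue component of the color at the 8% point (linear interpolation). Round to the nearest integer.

B = 243 + 0.08 × (15 − 243) = 224.76 → 225

225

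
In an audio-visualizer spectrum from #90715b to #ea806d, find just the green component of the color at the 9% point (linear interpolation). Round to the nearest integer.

114

G₁ = 113 (from #90715b), G₂ = 128 (from #ea806d).
G = 113 + 0.09 × (128 − 113) = 114.35 → 114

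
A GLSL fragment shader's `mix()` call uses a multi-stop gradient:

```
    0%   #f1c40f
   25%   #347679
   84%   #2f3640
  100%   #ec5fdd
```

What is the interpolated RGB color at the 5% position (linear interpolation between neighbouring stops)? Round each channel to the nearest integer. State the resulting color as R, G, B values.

(203, 180, 36)

5% lies between the 0% and 25% stops, so the local fraction is t = (5 − 0)/(25 − 0) = 5/25 ≈ 0.2.
#f1c40f → (241, 196, 15); #347679 → (52, 118, 121).
R = 241 + 0.2 × (52 − 241) = 203.2 → 203
G = 196 + 0.2 × (118 − 196) = 180.4 → 180
B = 15 + 0.2 × (121 − 15) = 36.2 → 36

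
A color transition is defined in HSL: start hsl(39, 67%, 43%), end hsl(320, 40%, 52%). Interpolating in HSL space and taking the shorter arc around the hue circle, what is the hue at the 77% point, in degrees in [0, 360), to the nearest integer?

Hue: 320 − 39 = 281°, but |281| > 180 so the shorter arc goes the other way: Δh = 281 − 360 = -79°.
H = 39 + 0.77 × (-79) = -21.83 → -22 → -22 mod 360 = 338°

338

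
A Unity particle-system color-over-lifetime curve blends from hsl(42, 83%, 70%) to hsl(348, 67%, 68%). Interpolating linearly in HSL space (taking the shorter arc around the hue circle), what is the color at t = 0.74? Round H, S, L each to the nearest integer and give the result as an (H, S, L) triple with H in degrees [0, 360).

(2, 71, 69)

Hue: 348 − 42 = 306°, but |306| > 180 so the shorter arc goes the other way: Δh = 306 − 360 = -54°.
H = 42 + 0.74 × (-54) = 2.04 → 2°
S = 83 + 0.74 × (67 − 83) = 71.16 → 71%
L = 70 + 0.74 × (68 − 70) = 68.52 → 69%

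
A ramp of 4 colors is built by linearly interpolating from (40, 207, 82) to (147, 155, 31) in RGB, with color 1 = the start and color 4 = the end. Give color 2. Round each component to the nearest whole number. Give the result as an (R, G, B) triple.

With 4 swatches and endpoints inclusive, swatch 2 sits at t = (2 − 1)/(4 − 1) = 1/3 ≈ 0.3333.
R = 40 + 0.3333 × (147 − 40) = 75.663 → 76
G = 207 + 0.3333 × (155 − 207) = 189.668 → 190
B = 82 + 0.3333 × (31 − 82) = 65.002 → 65

(76, 190, 65)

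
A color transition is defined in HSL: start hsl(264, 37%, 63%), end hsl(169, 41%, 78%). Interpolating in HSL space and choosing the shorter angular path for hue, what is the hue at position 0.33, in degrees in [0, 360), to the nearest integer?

233

Hue arc: Δh = 169 − 264 = -95° (|Δh| ≤ 180, already the shorter path).
H = 264 + 0.33 × (-95) = 232.65 → 233°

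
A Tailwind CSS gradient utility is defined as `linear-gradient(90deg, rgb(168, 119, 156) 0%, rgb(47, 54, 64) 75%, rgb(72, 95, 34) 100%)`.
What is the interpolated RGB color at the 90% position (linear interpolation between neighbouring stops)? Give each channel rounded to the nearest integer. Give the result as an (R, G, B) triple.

(62, 79, 46)

90% lies between the 75% and 100% stops, so the local fraction is t = (90 − 75)/(100 − 75) = 15/25 ≈ 0.6.
R = 47 + 0.6 × (72 − 47) = 62 → 62
G = 54 + 0.6 × (95 − 54) = 78.6 → 79
B = 64 + 0.6 × (34 − 64) = 46 → 46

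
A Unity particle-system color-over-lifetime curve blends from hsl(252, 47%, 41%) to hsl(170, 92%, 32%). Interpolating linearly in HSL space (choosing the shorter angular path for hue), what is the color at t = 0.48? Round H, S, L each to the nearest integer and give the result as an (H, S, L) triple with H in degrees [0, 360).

(213, 69, 37)

Hue arc: Δh = 170 − 252 = -82° (|Δh| ≤ 180, already the shorter path).
H = 252 + 0.48 × (-82) = 212.64 → 213°
S = 47 + 0.48 × (92 − 47) = 68.6 → 69%
L = 41 + 0.48 × (32 − 41) = 36.68 → 37%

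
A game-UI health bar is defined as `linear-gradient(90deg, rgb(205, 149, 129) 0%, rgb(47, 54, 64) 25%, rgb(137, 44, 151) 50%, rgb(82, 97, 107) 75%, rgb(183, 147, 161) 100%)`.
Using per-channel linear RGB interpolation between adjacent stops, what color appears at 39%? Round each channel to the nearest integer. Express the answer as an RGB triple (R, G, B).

(97, 48, 113)

39% lies between the 25% and 50% stops, so the local fraction is t = (39 − 25)/(50 − 25) = 14/25 ≈ 0.56.
R = 47 + 0.56 × (137 − 47) = 97.4 → 97
G = 54 + 0.56 × (44 − 54) = 48.4 → 48
B = 64 + 0.56 × (151 − 64) = 112.72 → 113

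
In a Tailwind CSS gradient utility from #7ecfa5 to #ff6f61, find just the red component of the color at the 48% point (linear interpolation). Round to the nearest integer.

R₁ = 126 (from #7ecfa5), R₂ = 255 (from #ff6f61).
R = 126 + 0.48 × (255 − 126) = 187.92 → 188

188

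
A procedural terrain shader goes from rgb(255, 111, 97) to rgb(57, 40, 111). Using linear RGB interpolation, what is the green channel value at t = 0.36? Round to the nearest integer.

G = 111 + 0.36 × (40 − 111) = 85.44 → 85

85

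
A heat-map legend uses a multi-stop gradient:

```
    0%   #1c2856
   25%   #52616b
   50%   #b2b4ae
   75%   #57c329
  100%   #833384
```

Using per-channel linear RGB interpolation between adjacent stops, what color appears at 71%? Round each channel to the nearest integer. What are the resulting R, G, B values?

(102, 193, 62)

71% lies between the 50% and 75% stops, so the local fraction is t = (71 − 50)/(75 − 50) = 21/25 ≈ 0.84.
#b2b4ae → (178, 180, 174); #57c329 → (87, 195, 41).
R = 178 + 0.84 × (87 − 178) = 101.56 → 102
G = 180 + 0.84 × (195 − 180) = 192.6 → 193
B = 174 + 0.84 × (41 − 174) = 62.28 → 62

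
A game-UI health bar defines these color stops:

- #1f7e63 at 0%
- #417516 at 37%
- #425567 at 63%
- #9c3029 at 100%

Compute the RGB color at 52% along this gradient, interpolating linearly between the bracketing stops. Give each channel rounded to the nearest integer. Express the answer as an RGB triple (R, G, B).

52% lies between the 37% and 63% stops, so the local fraction is t = (52 − 37)/(63 − 37) = 15/26 ≈ 0.5769.
#417516 → (65, 117, 22); #425567 → (66, 85, 103).
R = 65 + 0.5769 × (66 − 65) = 65.577 → 66
G = 117 + 0.5769 × (85 − 117) = 98.539 → 99
B = 22 + 0.5769 × (103 − 22) = 68.729 → 69

(66, 99, 69)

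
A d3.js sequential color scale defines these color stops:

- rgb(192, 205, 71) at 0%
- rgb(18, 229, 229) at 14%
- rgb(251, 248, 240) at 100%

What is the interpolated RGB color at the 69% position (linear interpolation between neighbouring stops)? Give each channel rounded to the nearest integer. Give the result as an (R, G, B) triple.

69% lies between the 14% and 100% stops, so the local fraction is t = (69 − 14)/(100 − 14) = 55/86 ≈ 0.6395.
R = 18 + 0.6395 × (251 − 18) = 167.004 → 167
G = 229 + 0.6395 × (248 − 229) = 241.15 → 241
B = 229 + 0.6395 × (240 − 229) = 236.035 → 236

(167, 241, 236)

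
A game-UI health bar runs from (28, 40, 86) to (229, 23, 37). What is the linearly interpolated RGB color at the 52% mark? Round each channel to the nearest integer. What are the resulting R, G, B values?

52% corresponds to t = 0.52.
R = 28 + 0.52 × (229 − 28) = 28 + 0.52 × 201 = 132.52 → 133
G = 40 + 0.52 × (23 − 40) = 40 + 0.52 × -17 = 31.16 → 31
B = 86 + 0.52 × (37 − 86) = 86 + 0.52 × -49 = 60.52 → 61
So the blended color is (133, 31, 61), about #851f3d.

(133, 31, 61)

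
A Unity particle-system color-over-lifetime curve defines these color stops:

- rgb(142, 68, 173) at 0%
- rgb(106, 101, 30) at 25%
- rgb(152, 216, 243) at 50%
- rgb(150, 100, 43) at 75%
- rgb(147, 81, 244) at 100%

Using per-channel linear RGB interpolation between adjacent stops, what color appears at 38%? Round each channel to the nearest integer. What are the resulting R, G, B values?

38% lies between the 25% and 50% stops, so the local fraction is t = (38 − 25)/(50 − 25) = 13/25 ≈ 0.52.
R = 106 + 0.52 × (152 − 106) = 129.92 → 130
G = 101 + 0.52 × (216 − 101) = 160.8 → 161
B = 30 + 0.52 × (243 − 30) = 140.76 → 141

(130, 161, 141)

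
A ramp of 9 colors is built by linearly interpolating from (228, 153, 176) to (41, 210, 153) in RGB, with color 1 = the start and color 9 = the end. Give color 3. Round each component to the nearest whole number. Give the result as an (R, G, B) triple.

(181, 167, 170)

With 9 swatches and endpoints inclusive, swatch 3 sits at t = (3 − 1)/(9 − 1) = 2/8 ≈ 0.25.
R = 228 + 0.25 × (41 − 228) = 181.25 → 181
G = 153 + 0.25 × (210 − 153) = 167.25 → 167
B = 176 + 0.25 × (153 − 176) = 170.25 → 170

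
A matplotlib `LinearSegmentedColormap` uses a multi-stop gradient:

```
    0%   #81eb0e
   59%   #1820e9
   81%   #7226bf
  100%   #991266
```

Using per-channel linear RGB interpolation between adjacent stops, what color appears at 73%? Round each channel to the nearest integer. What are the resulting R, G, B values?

(81, 36, 206)

73% lies between the 59% and 81% stops, so the local fraction is t = (73 − 59)/(81 − 59) = 14/22 ≈ 0.6364.
#1820e9 → (24, 32, 233); #7226bf → (114, 38, 191).
R = 24 + 0.6364 × (114 − 24) = 81.276 → 81
G = 32 + 0.6364 × (38 − 32) = 35.818 → 36
B = 233 + 0.6364 × (191 − 233) = 206.271 → 206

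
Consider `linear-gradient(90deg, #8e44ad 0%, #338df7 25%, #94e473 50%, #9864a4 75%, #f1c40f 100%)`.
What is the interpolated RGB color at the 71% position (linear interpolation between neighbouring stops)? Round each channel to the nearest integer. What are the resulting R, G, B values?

(151, 120, 156)

71% lies between the 50% and 75% stops, so the local fraction is t = (71 − 50)/(75 − 50) = 21/25 ≈ 0.84.
#94e473 → (148, 228, 115); #9864a4 → (152, 100, 164).
R = 148 + 0.84 × (152 − 148) = 151.36 → 151
G = 228 + 0.84 × (100 − 228) = 120.48 → 120
B = 115 + 0.84 × (164 − 115) = 156.16 → 156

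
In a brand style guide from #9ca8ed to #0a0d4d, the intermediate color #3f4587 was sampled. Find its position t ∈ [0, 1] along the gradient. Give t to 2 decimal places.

Invert the lerp on the B channel (largest span, 160): t = (135 − 237) / (77 − 237) = -102/-160 = 0.6375.
Check on R: (63 − 156)/(10 − 156) = 0.637 ✓

0.64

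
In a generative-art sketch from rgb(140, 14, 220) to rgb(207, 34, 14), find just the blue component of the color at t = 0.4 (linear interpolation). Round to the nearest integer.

138

B = 220 + 0.4 × (14 − 220) = 137.6 → 138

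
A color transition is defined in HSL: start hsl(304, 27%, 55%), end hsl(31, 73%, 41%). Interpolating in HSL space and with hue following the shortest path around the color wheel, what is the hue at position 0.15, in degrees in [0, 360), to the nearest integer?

Hue: 31 − 304 = -273°, but |-273| > 180 so the shorter arc goes the other way: Δh = -273 + 360 = 87°.
H = 304 + 0.15 × (87) = 317.05 → 317°

317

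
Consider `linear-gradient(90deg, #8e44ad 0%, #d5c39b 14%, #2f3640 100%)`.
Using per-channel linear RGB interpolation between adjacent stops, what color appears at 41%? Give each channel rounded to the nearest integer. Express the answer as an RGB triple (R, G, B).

41% lies between the 14% and 100% stops, so the local fraction is t = (41 − 14)/(100 − 14) = 27/86 ≈ 0.314.
#d5c39b → (213, 195, 155); #2f3640 → (47, 54, 64).
R = 213 + 0.314 × (47 − 213) = 160.876 → 161
G = 195 + 0.314 × (54 − 195) = 150.726 → 151
B = 155 + 0.314 × (64 − 155) = 126.426 → 126

(161, 151, 126)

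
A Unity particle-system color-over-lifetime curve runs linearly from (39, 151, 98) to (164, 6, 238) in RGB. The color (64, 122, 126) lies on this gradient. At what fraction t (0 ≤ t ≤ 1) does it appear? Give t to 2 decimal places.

Invert the lerp on the G channel (largest span, 145): t = (122 − 151) / (6 − 151) = -29/-145 = 0.2.
Check on R: (64 − 39)/(164 − 39) = 0.2 ✓

0.20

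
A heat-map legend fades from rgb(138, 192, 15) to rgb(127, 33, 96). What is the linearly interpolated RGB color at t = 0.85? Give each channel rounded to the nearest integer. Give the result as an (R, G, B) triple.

(129, 57, 84)

R = 138 + 0.85 × (127 − 138) = 138 + 0.85 × -11 = 128.65 → 129
G = 192 + 0.85 × (33 − 192) = 192 + 0.85 × -159 = 56.85 → 57
B = 15 + 0.85 × (96 − 15) = 15 + 0.85 × 81 = 83.85 → 84
So the blended color is (129, 57, 84), about #813954.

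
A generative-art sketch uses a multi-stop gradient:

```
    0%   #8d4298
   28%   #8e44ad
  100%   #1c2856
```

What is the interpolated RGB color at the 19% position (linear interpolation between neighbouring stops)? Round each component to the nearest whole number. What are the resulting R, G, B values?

(142, 67, 166)

19% lies between the 0% and 28% stops, so the local fraction is t = (19 − 0)/(28 − 0) = 19/28 ≈ 0.6786.
#8d4298 → (141, 66, 152); #8e44ad → (142, 68, 173).
R = 141 + 0.6786 × (142 − 141) = 141.679 → 142
G = 66 + 0.6786 × (68 − 66) = 67.357 → 67
B = 152 + 0.6786 × (173 − 152) = 166.251 → 166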